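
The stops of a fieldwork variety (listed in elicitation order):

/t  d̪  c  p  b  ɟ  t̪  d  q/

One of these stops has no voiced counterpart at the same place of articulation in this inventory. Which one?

/q/

Bilabial: /p/ ~ /b/
Dental: /t̪/ ~ /d̪/
Alveolar: /t/ ~ /d/
Palatal: /c/ ~ /ɟ/
Uvular: only /q/ (voiceless); no voiced partner.
So /q/ is the unpaired segment.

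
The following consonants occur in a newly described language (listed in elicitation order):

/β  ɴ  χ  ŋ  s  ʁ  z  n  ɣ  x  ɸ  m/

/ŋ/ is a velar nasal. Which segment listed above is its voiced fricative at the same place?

/ɣ/

The voiced fricative at the same place is a voiced velar fricative — in this inventory, /ɣ/.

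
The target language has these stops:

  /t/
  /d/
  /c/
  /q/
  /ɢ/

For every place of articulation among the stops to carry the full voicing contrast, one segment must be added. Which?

alveolar: voiceless /t/, voiced /d/.
palatal: voiceless /c/, voiced —.
uvular: voiceless /q/, voiced /ɢ/.
The palatal row has no voiced member, so the gap is the voiced palatal stop /ɟ/.

/ɟ/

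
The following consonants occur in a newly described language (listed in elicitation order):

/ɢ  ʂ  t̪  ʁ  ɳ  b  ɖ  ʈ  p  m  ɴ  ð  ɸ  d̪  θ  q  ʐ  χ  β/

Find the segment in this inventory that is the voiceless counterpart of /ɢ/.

/ɢ/ is a voiced uvular stop.
The voiceless counterpart is a voiceless uvular stop — in this inventory, /q/.

/q/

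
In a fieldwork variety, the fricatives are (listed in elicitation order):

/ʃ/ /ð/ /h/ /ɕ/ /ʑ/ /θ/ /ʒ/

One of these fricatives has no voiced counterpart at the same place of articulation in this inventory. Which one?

/h/

Dental: /θ/ ~ /ð/
Postalveolar: /ʃ/ ~ /ʒ/
Alveolo-palatal: /ɕ/ ~ /ʑ/
Glottal: only /h/ (voiceless); no voiced partner.
So /h/ is the unpaired segment.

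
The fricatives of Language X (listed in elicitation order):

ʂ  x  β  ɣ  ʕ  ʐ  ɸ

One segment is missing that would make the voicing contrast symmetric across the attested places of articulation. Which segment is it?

/ħ/

bilabial: voiceless /ɸ/, voiced /β/.
retroflex: voiceless /ʂ/, voiced /ʐ/.
velar: voiceless /x/, voiced /ɣ/.
pharyngeal: voiceless —, voiced /ʕ/.
The pharyngeal row has no voiceless member, so the gap is the voiceless pharyngeal fricative /ħ/.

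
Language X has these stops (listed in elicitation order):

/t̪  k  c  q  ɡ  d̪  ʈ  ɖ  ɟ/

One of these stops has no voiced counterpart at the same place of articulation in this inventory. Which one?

/q/

Dental: /t̪/ ~ /d̪/
Retroflex: /ʈ/ ~ /ɖ/
Palatal: /c/ ~ /ɟ/
Velar: /k/ ~ /ɡ/
Uvular: only /q/ (voiceless); no voiced partner.
So /q/ is the unpaired segment.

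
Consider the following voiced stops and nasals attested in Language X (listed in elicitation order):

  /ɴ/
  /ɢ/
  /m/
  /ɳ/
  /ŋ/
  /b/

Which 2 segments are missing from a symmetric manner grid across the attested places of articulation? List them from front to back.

place of articulation  oral stop  nasal   
bilabial          b         m       
retroflex         —         ɳ       
velar             —         ŋ       
uvular            ɢ         ɴ       
Gaps, from front to back: retroflex lacks oral stop (/ɖ/); velar lacks oral stop (/ɡ/).

/ɖ/, /ɡ/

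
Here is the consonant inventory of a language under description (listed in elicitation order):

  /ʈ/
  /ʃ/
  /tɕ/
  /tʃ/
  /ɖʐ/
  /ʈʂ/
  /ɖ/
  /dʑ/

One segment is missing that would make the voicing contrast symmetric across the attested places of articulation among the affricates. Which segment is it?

/dʒ/

postalveolar: voiceless /tʃ/, voiced —.
retroflex: voiceless /ʈʂ/, voiced /ɖʐ/.
alveolo-palatal: voiceless /tɕ/, voiced /dʑ/.
The postalveolar row has no voiced member, so the gap is the voiced postalveolar affricate /dʒ/.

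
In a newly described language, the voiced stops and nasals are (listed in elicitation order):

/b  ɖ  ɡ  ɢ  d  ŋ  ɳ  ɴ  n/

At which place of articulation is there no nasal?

bilabial

bilabial: oral stop /b/, nasal —.
alveolar: oral stop /d/, nasal /n/.
retroflex: oral stop /ɖ/, nasal /ɳ/.
velar: oral stop /ɡ/, nasal /ŋ/.
uvular: oral stop /ɢ/, nasal /ɴ/.
Every place of articulation has a nasal member except bilabial, where /m/ would be expected.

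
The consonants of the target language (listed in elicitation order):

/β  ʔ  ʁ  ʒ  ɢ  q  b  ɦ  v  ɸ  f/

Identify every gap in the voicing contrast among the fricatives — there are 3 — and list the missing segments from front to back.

/ʃ/, /χ/, /h/

place of articulation  voiceless  voiced  
bilabial          ɸ         β       
labiodental       f         v       
postalveolar      —         ʒ       
uvular            —         ʁ       
glottal           —         ɦ       
Gaps, from front to back: postalveolar lacks voiceless (/ʃ/); uvular lacks voiceless (/χ/); glottal lacks voiceless (/h/).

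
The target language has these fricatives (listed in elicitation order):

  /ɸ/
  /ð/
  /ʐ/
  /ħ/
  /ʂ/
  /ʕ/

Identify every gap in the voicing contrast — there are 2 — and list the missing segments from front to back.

/β/, /θ/

place of articulation  voiceless  voiced  
bilabial          ɸ         —       
dental            —         ð       
retroflex         ʂ         ʐ       
pharyngeal        ħ         ʕ       
Gaps, from front to back: bilabial lacks voiced (/β/); dental lacks voiceless (/θ/).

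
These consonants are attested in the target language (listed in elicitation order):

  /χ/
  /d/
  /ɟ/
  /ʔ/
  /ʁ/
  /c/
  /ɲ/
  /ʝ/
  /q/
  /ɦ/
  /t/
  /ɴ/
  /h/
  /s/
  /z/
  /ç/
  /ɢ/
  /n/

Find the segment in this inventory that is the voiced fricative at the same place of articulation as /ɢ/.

/ʁ/

/ɢ/ is a voiced uvular stop.
The voiced fricative at the same place is a voiced uvular fricative — in this inventory, /ʁ/.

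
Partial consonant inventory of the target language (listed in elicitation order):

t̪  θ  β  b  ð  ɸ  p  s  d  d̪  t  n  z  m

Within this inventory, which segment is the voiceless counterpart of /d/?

/d/ is a voiced alveolar stop.
The voiceless counterpart is a voiceless alveolar stop — in this inventory, /t/.

/t/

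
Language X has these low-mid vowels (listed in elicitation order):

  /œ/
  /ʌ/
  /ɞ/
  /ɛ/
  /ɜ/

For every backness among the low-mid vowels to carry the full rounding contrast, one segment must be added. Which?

/ɔ/

Unrounded: /ɛ/ (front), /ɜ/ (central), /ʌ/ (back).
Rounded: /œ/ (front), /ɞ/ (central).
The back row has no rounded member, so the gap is the back rounded vowel /ɔ/.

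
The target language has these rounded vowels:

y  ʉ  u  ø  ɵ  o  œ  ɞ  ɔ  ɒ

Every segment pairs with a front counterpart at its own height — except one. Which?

High: /y/ ~ /ʉ/ ~ /u/
High-mid: /ø/ ~ /ɵ/ ~ /o/
Low-mid: /œ/ ~ /ɞ/ ~ /ɔ/
Low: only /ɒ/ (back); no front partner.
So /ɒ/ is the unpaired segment.

/ɒ/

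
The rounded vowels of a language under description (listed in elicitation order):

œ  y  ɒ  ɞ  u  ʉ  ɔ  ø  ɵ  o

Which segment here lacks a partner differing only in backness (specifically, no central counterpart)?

High: /y/ ~ /ʉ/ ~ /u/
High-mid: /ø/ ~ /ɵ/ ~ /o/
Low-mid: /œ/ ~ /ɞ/ ~ /ɔ/
Low: only /ɒ/ (back); no central partner.
So /ɒ/ is the unpaired segment.

/ɒ/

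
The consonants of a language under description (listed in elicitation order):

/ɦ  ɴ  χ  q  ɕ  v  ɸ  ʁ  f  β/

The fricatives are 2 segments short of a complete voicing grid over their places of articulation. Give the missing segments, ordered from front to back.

place of articulation  voiceless  voiced  
bilabial          ɸ         β       
labiodental       f         v       
alveolo-palatal   ɕ         —       
uvular            χ         ʁ       
glottal           —         ɦ       
Gaps, from front to back: alveolo-palatal lacks voiced (/ʑ/); glottal lacks voiceless (/h/).

/ʑ/, /h/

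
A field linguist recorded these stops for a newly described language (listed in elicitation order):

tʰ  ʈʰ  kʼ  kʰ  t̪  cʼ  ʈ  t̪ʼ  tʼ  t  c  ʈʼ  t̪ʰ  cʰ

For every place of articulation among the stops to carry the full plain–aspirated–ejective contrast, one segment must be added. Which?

dental: plain /t̪/, aspirated /t̪ʰ/, ejective /t̪ʼ/.
alveolar: plain /t/, aspirated /tʰ/, ejective /tʼ/.
retroflex: plain /ʈ/, aspirated /ʈʰ/, ejective /ʈʼ/.
palatal: plain /c/, aspirated /cʰ/, ejective /cʼ/.
velar: plain —, aspirated /kʰ/, ejective /kʼ/.
The velar row has no plain member, so the gap is the plain velar stop /k/.

/k/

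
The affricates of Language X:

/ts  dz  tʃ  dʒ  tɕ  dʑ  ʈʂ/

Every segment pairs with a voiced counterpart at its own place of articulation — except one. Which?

/ʈʂ/

Alveolar: /ts/ ~ /dz/
Postalveolar: /tʃ/ ~ /dʒ/
Alveolo-palatal: /tɕ/ ~ /dʑ/
Retroflex: only /ʈʂ/ (voiceless); no voiced partner.
So /ʈʂ/ is the unpaired segment.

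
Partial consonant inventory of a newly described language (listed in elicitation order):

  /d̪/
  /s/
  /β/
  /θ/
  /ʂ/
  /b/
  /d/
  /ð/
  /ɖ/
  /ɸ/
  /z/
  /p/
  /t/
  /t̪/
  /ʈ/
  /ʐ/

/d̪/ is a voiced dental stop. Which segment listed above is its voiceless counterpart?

The voiceless counterpart is a voiceless dental stop — in this inventory, /t̪/.

/t̪/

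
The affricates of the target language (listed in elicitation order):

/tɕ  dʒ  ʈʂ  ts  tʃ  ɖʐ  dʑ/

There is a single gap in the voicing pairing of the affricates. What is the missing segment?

place of articulation  voiceless  voiced  
alveolar          ts        —       
postalveolar      tʃ        dʒ      
retroflex         ʈʂ        ɖʐ      
alveolo-palatal   tɕ        dʑ      
The alveolar row has no voiced member, so the gap is the voiced alveolar affricate /dz/.

/dz/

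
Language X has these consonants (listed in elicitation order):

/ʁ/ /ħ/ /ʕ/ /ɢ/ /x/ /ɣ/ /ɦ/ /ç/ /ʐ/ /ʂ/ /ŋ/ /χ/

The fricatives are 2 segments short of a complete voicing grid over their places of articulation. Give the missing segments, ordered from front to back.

retroflex: voiceless /ʂ/, voiced /ʐ/.
palatal: voiceless /ç/, voiced —.
velar: voiceless /x/, voiced /ɣ/.
uvular: voiceless /χ/, voiced /ʁ/.
pharyngeal: voiceless /ħ/, voiced /ʕ/.
glottal: voiceless —, voiced /ɦ/.
Gaps, from front to back: palatal lacks voiced (/ʝ/); glottal lacks voiceless (/h/).

/ʝ/, /h/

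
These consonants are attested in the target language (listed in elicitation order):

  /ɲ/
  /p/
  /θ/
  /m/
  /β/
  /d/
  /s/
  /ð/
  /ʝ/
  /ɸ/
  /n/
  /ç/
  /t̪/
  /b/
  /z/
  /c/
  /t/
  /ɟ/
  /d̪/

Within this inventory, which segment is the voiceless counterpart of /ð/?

/θ/

/ð/ is a voiced dental fricative.
The voiceless counterpart is a voiceless dental fricative — in this inventory, /θ/.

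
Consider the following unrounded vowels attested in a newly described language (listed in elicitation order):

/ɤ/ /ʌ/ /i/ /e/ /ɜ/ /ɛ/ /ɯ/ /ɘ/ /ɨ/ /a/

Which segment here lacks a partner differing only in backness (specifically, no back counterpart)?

/a/

High: /i/ ~ /ɨ/ ~ /ɯ/
High-mid: /e/ ~ /ɘ/ ~ /ɤ/
Low-mid: /ɛ/ ~ /ɜ/ ~ /ʌ/
Low: only /a/ (front); no back partner.
So /a/ is the unpaired segment.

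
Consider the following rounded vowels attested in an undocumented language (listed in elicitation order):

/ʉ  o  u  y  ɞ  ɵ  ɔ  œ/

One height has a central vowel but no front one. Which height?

high-mid

high: front /y/, central /ʉ/, back /u/.
high-mid: front —, central /ɵ/, back /o/.
low-mid: front /œ/, central /ɞ/, back /ɔ/.
Every height has a front member except high-mid, where /ø/ would be expected.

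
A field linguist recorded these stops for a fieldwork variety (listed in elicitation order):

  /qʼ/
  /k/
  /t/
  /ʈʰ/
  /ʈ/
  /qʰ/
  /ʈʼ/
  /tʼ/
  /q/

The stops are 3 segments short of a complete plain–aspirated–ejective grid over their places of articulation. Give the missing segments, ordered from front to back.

/tʰ/, /kʰ/, /kʼ/

alveolar: plain /t/, aspirated —, ejective /tʼ/.
retroflex: plain /ʈ/, aspirated /ʈʰ/, ejective /ʈʼ/.
velar: plain /k/, aspirated —, ejective —.
uvular: plain /q/, aspirated /qʰ/, ejective /qʼ/.
Gaps, from front to back: alveolar lacks aspirated (/tʰ/); velar lacks aspirated (/kʰ/); velar lacks ejective (/kʼ/).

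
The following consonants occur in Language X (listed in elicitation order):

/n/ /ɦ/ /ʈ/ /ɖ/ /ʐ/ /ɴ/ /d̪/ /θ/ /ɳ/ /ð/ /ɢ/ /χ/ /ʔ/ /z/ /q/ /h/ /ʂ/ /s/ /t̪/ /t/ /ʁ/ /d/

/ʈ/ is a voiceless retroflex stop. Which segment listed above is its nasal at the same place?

The nasal at the same place is a retroflex nasal — in this inventory, /ɳ/.

/ɳ/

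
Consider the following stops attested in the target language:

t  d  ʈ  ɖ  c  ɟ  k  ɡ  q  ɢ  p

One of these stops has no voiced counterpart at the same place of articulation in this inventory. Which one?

Alveolar: /t/ ~ /d/
Retroflex: /ʈ/ ~ /ɖ/
Palatal: /c/ ~ /ɟ/
Velar: /k/ ~ /ɡ/
Uvular: /q/ ~ /ɢ/
Bilabial: only /p/ (voiceless); no voiced partner.
So /p/ is the unpaired segment.

/p/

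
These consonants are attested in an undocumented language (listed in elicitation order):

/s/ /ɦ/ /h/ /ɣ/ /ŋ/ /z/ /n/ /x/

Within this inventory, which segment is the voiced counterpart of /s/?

/s/ is a voiceless alveolar fricative.
The voiced counterpart is a voiced alveolar fricative — in this inventory, /z/.

/z/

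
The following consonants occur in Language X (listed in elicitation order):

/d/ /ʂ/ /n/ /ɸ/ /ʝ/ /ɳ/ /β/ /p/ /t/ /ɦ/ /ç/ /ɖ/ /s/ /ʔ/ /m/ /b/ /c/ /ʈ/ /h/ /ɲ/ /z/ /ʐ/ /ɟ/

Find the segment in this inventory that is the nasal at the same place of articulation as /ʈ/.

/ɳ/

/ʈ/ is a voiceless retroflex stop.
The nasal at the same place is a retroflex nasal — in this inventory, /ɳ/.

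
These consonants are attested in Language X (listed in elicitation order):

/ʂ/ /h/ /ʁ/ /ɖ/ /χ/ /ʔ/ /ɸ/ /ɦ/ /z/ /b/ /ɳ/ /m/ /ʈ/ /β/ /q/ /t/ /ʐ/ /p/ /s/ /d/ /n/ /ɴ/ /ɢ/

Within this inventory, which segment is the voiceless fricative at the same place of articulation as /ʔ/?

/ʔ/ is a voiceless glottal stop.
The voiceless fricative at the same place is a voiceless glottal fricative — in this inventory, /h/.

/h/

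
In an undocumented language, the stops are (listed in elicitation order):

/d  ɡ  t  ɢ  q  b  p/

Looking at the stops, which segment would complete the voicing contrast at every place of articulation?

/k/

bilabial: voiceless /p/, voiced /b/.
alveolar: voiceless /t/, voiced /d/.
velar: voiceless —, voiced /ɡ/.
uvular: voiceless /q/, voiced /ɢ/.
The velar row has no voiceless member, so the gap is the voiceless velar stop /k/.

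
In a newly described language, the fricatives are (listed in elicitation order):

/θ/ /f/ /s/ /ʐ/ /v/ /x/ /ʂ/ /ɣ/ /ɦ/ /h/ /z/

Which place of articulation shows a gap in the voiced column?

labiodental: voiceless /f/, voiced /v/.
dental: voiceless /θ/, voiced —.
alveolar: voiceless /s/, voiced /z/.
retroflex: voiceless /ʂ/, voiced /ʐ/.
velar: voiceless /x/, voiced /ɣ/.
glottal: voiceless /h/, voiced /ɦ/.
Every place of articulation has a voiced member except dental, where /ð/ would be expected.

dental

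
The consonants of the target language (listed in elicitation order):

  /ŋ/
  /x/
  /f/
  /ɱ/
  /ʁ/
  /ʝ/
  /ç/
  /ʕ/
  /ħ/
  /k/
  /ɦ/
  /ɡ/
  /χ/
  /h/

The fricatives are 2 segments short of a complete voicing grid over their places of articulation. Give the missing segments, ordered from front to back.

/v/, /ɣ/

labiodental: voiceless /f/, voiced —.
palatal: voiceless /ç/, voiced /ʝ/.
velar: voiceless /x/, voiced —.
uvular: voiceless /χ/, voiced /ʁ/.
pharyngeal: voiceless /ħ/, voiced /ʕ/.
glottal: voiceless /h/, voiced /ɦ/.
Gaps, from front to back: labiodental lacks voiced (/v/); velar lacks voiced (/ɣ/).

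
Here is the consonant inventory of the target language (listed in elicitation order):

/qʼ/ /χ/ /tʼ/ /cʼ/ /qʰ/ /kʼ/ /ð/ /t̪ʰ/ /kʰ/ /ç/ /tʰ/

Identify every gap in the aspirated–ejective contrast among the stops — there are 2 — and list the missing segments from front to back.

place of articulation  aspirated  ejective
dental            t̪ʰ       —       
alveolar          tʰ        tʼ      
palatal           —         cʼ      
velar             kʰ        kʼ      
uvular            qʰ        qʼ      
Gaps, from front to back: dental lacks ejective (/t̪ʼ/); palatal lacks aspirated (/cʰ/).

/t̪ʼ/, /cʰ/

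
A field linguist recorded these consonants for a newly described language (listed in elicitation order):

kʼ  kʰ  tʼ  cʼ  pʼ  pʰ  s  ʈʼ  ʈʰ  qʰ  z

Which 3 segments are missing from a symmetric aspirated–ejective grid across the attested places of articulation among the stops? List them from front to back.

/tʰ/, /cʰ/, /qʼ/

bilabial: aspirated /pʰ/, ejective /pʼ/.
alveolar: aspirated —, ejective /tʼ/.
retroflex: aspirated /ʈʰ/, ejective /ʈʼ/.
palatal: aspirated —, ejective /cʼ/.
velar: aspirated /kʰ/, ejective /kʼ/.
uvular: aspirated /qʰ/, ejective —.
Gaps, from front to back: alveolar lacks aspirated (/tʰ/); palatal lacks aspirated (/cʰ/); uvular lacks ejective (/qʼ/).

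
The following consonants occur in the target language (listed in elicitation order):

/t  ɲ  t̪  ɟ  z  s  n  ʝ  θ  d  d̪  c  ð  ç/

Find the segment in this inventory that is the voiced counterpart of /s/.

/s/ is a voiceless alveolar fricative.
The voiced counterpart is a voiced alveolar fricative — in this inventory, /z/.

/z/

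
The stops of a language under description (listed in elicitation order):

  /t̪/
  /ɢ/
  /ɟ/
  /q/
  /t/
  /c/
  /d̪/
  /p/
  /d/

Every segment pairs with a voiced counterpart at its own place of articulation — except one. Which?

/p/

Dental: /t̪/ ~ /d̪/
Alveolar: /t/ ~ /d/
Palatal: /c/ ~ /ɟ/
Uvular: /q/ ~ /ɢ/
Bilabial: only /p/ (voiceless); no voiced partner.
So /p/ is the unpaired segment.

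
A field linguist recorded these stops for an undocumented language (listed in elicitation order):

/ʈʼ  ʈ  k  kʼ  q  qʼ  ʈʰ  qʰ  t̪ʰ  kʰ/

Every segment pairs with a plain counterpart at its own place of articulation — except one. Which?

Retroflex: /ʈ/ ~ /ʈʰ/ ~ /ʈʼ/
Velar: /k/ ~ /kʰ/ ~ /kʼ/
Uvular: /q/ ~ /qʰ/ ~ /qʼ/
Dental: only /t̪ʰ/ (aspirated); no plain partner.
So /t̪ʰ/ is the unpaired segment.

/t̪ʰ/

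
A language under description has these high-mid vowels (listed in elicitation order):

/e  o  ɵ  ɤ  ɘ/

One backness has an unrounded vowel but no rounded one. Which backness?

front

backness          unrounded  rounded 
front             e         —       
central           ɘ         ɵ       
back              ɤ         o       
Every backness has a rounded member except front, where /ø/ would be expected.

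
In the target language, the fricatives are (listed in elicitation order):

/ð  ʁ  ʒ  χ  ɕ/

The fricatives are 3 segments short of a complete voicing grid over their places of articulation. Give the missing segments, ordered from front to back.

place of articulation  voiceless  voiced  
dental            —         ð       
postalveolar      —         ʒ       
alveolo-palatal   ɕ         —       
uvular            χ         ʁ       
Gaps, from front to back: dental lacks voiceless (/θ/); postalveolar lacks voiceless (/ʃ/); alveolo-palatal lacks voiced (/ʑ/).

/θ/, /ʃ/, /ʑ/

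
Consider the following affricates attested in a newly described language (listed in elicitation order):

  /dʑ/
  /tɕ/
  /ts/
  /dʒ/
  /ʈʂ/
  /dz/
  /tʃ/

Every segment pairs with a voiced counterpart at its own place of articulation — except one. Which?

/ʈʂ/

Alveolar: /ts/ ~ /dz/
Postalveolar: /tʃ/ ~ /dʒ/
Alveolo-palatal: /tɕ/ ~ /dʑ/
Retroflex: only /ʈʂ/ (voiceless); no voiced partner.
So /ʈʂ/ is the unpaired segment.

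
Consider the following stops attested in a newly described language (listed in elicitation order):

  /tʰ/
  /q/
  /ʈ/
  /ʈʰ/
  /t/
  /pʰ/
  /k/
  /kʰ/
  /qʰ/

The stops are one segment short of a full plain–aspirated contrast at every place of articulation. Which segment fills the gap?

Plain: /t/ (alveolar), /ʈ/ (retroflex), /k/ (velar), /q/ (uvular).
Aspirated: /pʰ/ (bilabial), /tʰ/ (alveolar), /ʈʰ/ (retroflex), /kʰ/ (velar), /qʰ/ (uvular).
The bilabial row has no plain member, so the gap is the plain bilabial stop /p/.

/p/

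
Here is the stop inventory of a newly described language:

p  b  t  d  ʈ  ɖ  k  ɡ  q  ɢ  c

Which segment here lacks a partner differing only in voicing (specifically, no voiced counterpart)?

/c/

Bilabial: /p/ ~ /b/
Alveolar: /t/ ~ /d/
Retroflex: /ʈ/ ~ /ɖ/
Velar: /k/ ~ /ɡ/
Uvular: /q/ ~ /ɢ/
Palatal: only /c/ (voiceless); no voiced partner.
So /c/ is the unpaired segment.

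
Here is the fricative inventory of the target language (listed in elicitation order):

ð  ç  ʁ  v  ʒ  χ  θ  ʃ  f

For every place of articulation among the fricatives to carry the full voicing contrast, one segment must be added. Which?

/ʝ/

place of articulation  voiceless  voiced  
labiodental       f         v       
dental            θ         ð       
postalveolar      ʃ         ʒ       
palatal           ç         —       
uvular            χ         ʁ       
The palatal row has no voiced member, so the gap is the voiced palatal fricative /ʝ/.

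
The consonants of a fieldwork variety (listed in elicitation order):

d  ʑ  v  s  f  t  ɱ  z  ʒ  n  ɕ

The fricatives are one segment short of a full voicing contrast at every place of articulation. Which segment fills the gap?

/ʃ/

Voiceless: /f/ (labiodental), /s/ (alveolar), /ɕ/ (alveolo-palatal).
Voiced: /v/ (labiodental), /z/ (alveolar), /ʒ/ (postalveolar), /ʑ/ (alveolo-palatal).
The postalveolar row has no voiceless member, so the gap is the voiceless postalveolar fricative /ʃ/.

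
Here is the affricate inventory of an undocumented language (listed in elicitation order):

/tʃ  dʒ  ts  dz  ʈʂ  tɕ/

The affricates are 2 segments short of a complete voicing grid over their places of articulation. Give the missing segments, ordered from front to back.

Voiceless: /ts/ (alveolar), /tʃ/ (postalveolar), /ʈʂ/ (retroflex), /tɕ/ (alveolo-palatal).
Voiced: /dz/ (alveolar), /dʒ/ (postalveolar).
Gaps, from front to back: retroflex lacks voiced (/ɖʐ/); alveolo-palatal lacks voiced (/dʑ/).

/ɖʐ/, /dʑ/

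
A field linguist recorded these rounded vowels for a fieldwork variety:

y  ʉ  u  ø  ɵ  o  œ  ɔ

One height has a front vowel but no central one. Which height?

Front: /y/ (high), /ø/ (high-mid), /œ/ (low-mid).
Central: /ʉ/ (high), /ɵ/ (high-mid).
Back: /u/ (high), /o/ (high-mid), /ɔ/ (low-mid).
Every height has a central member except low-mid, where /ɞ/ would be expected.

low-mid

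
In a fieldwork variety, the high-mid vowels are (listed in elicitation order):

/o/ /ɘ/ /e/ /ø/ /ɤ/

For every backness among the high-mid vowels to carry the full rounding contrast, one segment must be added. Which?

Unrounded: /e/ (front), /ɘ/ (central), /ɤ/ (back).
Rounded: /ø/ (front), /o/ (back).
The central row has no rounded member, so the gap is the central rounded vowel /ɵ/.

/ɵ/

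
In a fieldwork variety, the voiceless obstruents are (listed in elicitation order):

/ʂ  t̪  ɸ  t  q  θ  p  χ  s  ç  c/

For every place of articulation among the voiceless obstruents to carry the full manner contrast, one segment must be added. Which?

/ʈ/

bilabial: stop /p/, fricative /ɸ/.
dental: stop /t̪/, fricative /θ/.
alveolar: stop /t/, fricative /s/.
retroflex: stop —, fricative /ʂ/.
palatal: stop /c/, fricative /ç/.
uvular: stop /q/, fricative /χ/.
The retroflex row has no stop member, so the gap is the retroflex stop /ʈ/.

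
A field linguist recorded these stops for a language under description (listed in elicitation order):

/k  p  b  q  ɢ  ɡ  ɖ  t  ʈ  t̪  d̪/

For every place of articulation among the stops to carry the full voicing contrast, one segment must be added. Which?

/d/

Voiceless: /p/ (bilabial), /t̪/ (dental), /t/ (alveolar), /ʈ/ (retroflex), /k/ (velar), /q/ (uvular).
Voiced: /b/ (bilabial), /d̪/ (dental), /ɖ/ (retroflex), /ɡ/ (velar), /ɢ/ (uvular).
The alveolar row has no voiced member, so the gap is the voiced alveolar stop /d/.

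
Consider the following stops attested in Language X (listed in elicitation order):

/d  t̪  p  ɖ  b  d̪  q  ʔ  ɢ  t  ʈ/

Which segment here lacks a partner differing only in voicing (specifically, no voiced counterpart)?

Bilabial: /p/ ~ /b/
Dental: /t̪/ ~ /d̪/
Alveolar: /t/ ~ /d/
Retroflex: /ʈ/ ~ /ɖ/
Uvular: /q/ ~ /ɢ/
Glottal: only /ʔ/ (voiceless); no voiced partner.
So /ʔ/ is the unpaired segment.

/ʔ/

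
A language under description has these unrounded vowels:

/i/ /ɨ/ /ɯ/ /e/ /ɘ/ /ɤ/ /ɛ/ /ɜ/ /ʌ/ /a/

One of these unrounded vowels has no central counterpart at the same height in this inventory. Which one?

/a/

High: /i/ ~ /ɨ/ ~ /ɯ/
High-mid: /e/ ~ /ɘ/ ~ /ɤ/
Low-mid: /ɛ/ ~ /ɜ/ ~ /ʌ/
Low: only /a/ (front); no central partner.
So /a/ is the unpaired segment.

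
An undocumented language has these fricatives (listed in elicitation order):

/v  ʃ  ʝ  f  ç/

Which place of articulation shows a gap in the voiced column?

labiodental: voiceless /f/, voiced /v/.
postalveolar: voiceless /ʃ/, voiced —.
palatal: voiceless /ç/, voiced /ʝ/.
Every place of articulation has a voiced member except postalveolar, where /ʒ/ would be expected.

postalveolar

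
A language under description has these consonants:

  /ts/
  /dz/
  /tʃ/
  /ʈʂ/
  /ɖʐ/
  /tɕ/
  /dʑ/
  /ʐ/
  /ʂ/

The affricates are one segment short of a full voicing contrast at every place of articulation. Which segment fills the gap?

/dʒ/

place of articulation  voiceless  voiced  
alveolar          ts        dz      
postalveolar      tʃ        —       
retroflex         ʈʂ        ɖʐ      
alveolo-palatal   tɕ        dʑ      
The postalveolar row has no voiced member, so the gap is the voiced postalveolar affricate /dʒ/.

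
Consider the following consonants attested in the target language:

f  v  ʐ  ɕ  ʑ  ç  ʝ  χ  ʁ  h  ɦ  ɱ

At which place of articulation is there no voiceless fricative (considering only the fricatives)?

retroflex

Voiceless: /f/ (labiodental), /ɕ/ (alveolo-palatal), /ç/ (palatal), /χ/ (uvular), /h/ (glottal).
Voiced: /v/ (labiodental), /ʐ/ (retroflex), /ʑ/ (alveolo-palatal), /ʝ/ (palatal), /ʁ/ (uvular), /ɦ/ (glottal).
Every place of articulation has a voiceless member except retroflex, where /ʂ/ would be expected.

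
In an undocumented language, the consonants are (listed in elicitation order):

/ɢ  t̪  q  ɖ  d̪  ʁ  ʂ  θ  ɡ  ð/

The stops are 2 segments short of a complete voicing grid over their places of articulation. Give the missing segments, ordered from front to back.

Voiceless: /t̪/ (dental), /q/ (uvular).
Voiced: /d̪/ (dental), /ɖ/ (retroflex), /ɡ/ (velar), /ɢ/ (uvular).
Gaps, from front to back: retroflex lacks voiceless (/ʈ/); velar lacks voiceless (/k/).

/ʈ/, /k/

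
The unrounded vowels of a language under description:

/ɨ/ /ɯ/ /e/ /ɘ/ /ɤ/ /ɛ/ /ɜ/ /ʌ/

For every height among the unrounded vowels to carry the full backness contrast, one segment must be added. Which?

/i/

Front: /e/ (high-mid), /ɛ/ (low-mid).
Central: /ɨ/ (high), /ɘ/ (high-mid), /ɜ/ (low-mid).
Back: /ɯ/ (high), /ɤ/ (high-mid), /ʌ/ (low-mid).
The high row has no front member, so the gap is the high front unrounded vowel /i/.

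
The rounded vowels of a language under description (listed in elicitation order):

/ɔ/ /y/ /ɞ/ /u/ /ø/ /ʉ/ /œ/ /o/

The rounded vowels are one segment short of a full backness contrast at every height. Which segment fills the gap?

Front: /y/ (high), /ø/ (high-mid), /œ/ (low-mid).
Central: /ʉ/ (high), /ɞ/ (low-mid).
Back: /u/ (high), /o/ (high-mid), /ɔ/ (low-mid).
The high-mid row has no central member, so the gap is the high-mid central rounded vowel /ɵ/.

/ɵ/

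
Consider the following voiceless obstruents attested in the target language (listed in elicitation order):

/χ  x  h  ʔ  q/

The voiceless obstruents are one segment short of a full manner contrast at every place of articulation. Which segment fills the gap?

Stop: /q/ (uvular), /ʔ/ (glottal).
Fricative: /x/ (velar), /χ/ (uvular), /h/ (glottal).
The velar row has no stop member, so the gap is the velar stop /k/.

/k/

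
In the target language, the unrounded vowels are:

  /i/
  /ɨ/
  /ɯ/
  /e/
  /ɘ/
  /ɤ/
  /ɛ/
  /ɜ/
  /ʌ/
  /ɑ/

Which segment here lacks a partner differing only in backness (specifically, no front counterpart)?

High: /i/ ~ /ɨ/ ~ /ɯ/
High-mid: /e/ ~ /ɘ/ ~ /ɤ/
Low-mid: /ɛ/ ~ /ɜ/ ~ /ʌ/
Low: only /ɑ/ (back); no front partner.
So /ɑ/ is the unpaired segment.

/ɑ/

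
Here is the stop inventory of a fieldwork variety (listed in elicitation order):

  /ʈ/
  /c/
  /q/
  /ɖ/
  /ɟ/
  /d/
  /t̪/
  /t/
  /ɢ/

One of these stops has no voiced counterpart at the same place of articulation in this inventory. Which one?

/t̪/

Alveolar: /t/ ~ /d/
Retroflex: /ʈ/ ~ /ɖ/
Palatal: /c/ ~ /ɟ/
Uvular: /q/ ~ /ɢ/
Dental: only /t̪/ (voiceless); no voiced partner.
So /t̪/ is the unpaired segment.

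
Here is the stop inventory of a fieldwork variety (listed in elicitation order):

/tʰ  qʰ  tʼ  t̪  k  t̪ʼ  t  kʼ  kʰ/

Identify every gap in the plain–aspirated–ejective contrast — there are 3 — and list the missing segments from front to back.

/t̪ʰ/, /q/, /qʼ/

Plain: /t̪/ (dental), /t/ (alveolar), /k/ (velar).
Aspirated: /tʰ/ (alveolar), /kʰ/ (velar), /qʰ/ (uvular).
Ejective: /t̪ʼ/ (dental), /tʼ/ (alveolar), /kʼ/ (velar).
Gaps, from front to back: dental lacks aspirated (/t̪ʰ/); uvular lacks plain (/q/); uvular lacks ejective (/qʼ/).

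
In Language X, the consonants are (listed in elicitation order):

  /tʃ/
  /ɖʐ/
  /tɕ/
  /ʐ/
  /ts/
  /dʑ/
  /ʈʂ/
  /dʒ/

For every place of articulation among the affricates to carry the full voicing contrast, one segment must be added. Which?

/dz/

Voiceless: /ts/ (alveolar), /tʃ/ (postalveolar), /ʈʂ/ (retroflex), /tɕ/ (alveolo-palatal).
Voiced: /dʒ/ (postalveolar), /ɖʐ/ (retroflex), /dʑ/ (alveolo-palatal).
The alveolar row has no voiced member, so the gap is the voiced alveolar affricate /dz/.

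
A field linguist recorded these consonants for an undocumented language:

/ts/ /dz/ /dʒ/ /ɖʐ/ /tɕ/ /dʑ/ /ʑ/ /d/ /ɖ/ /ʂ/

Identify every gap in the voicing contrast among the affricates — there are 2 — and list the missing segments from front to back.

place of articulation  voiceless  voiced  
alveolar          ts        dz      
postalveolar      —         dʒ      
retroflex         —         ɖʐ      
alveolo-palatal   tɕ        dʑ      
Gaps, from front to back: postalveolar lacks voiceless (/tʃ/); retroflex lacks voiceless (/ʈʂ/).

/tʃ/, /ʈʂ/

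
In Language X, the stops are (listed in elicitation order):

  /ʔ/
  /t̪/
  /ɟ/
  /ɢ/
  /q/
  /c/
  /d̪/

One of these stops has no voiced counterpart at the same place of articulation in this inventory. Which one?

Dental: /t̪/ ~ /d̪/
Palatal: /c/ ~ /ɟ/
Uvular: /q/ ~ /ɢ/
Glottal: only /ʔ/ (voiceless); no voiced partner.
So /ʔ/ is the unpaired segment.

/ʔ/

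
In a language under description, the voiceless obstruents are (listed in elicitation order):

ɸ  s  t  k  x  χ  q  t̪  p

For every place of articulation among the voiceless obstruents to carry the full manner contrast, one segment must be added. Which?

Stop: /p/ (bilabial), /t̪/ (dental), /t/ (alveolar), /k/ (velar), /q/ (uvular).
Fricative: /ɸ/ (bilabial), /s/ (alveolar), /x/ (velar), /χ/ (uvular).
The dental row has no fricative member, so the gap is the dental fricative /θ/.

/θ/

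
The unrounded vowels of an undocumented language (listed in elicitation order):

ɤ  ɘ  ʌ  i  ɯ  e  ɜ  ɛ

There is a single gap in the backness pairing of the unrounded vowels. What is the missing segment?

Front: /i/ (high), /e/ (high-mid), /ɛ/ (low-mid).
Central: /ɘ/ (high-mid), /ɜ/ (low-mid).
Back: /ɯ/ (high), /ɤ/ (high-mid), /ʌ/ (low-mid).
The high row has no central member, so the gap is the high central unrounded vowel /ɨ/.

/ɨ/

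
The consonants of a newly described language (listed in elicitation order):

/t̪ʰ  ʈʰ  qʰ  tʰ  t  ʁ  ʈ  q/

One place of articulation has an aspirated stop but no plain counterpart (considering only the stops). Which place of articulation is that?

dental: plain —, aspirated /t̪ʰ/.
alveolar: plain /t/, aspirated /tʰ/.
retroflex: plain /ʈ/, aspirated /ʈʰ/.
uvular: plain /q/, aspirated /qʰ/.
Every place of articulation has a plain member except dental, where /t̪/ would be expected.

dental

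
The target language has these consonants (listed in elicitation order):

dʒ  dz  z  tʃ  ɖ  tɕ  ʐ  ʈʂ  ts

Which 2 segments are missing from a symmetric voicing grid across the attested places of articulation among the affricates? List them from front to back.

/ɖʐ/, /dʑ/

Voiceless: /ts/ (alveolar), /tʃ/ (postalveolar), /ʈʂ/ (retroflex), /tɕ/ (alveolo-palatal).
Voiced: /dz/ (alveolar), /dʒ/ (postalveolar).
Gaps, from front to back: retroflex lacks voiced (/ɖʐ/); alveolo-palatal lacks voiced (/dʑ/).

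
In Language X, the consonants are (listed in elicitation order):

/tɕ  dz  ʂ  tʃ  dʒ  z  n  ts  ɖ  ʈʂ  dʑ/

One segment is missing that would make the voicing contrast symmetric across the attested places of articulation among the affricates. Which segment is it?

alveolar: voiceless /ts/, voiced /dz/.
postalveolar: voiceless /tʃ/, voiced /dʒ/.
retroflex: voiceless /ʈʂ/, voiced —.
alveolo-palatal: voiceless /tɕ/, voiced /dʑ/.
The retroflex row has no voiced member, so the gap is the voiced retroflex affricate /ɖʐ/.

/ɖʐ/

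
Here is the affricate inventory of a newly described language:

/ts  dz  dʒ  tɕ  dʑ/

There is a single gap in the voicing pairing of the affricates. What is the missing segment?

/tʃ/

Voiceless: /ts/ (alveolar), /tɕ/ (alveolo-palatal).
Voiced: /dz/ (alveolar), /dʒ/ (postalveolar), /dʑ/ (alveolo-palatal).
The postalveolar row has no voiceless member, so the gap is the voiceless postalveolar affricate /tʃ/.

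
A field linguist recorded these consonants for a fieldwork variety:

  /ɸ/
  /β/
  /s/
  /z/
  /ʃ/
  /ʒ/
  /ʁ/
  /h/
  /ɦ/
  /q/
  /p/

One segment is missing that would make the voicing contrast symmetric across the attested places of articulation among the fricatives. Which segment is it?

/χ/

place of articulation  voiceless  voiced  
bilabial          ɸ         β       
alveolar          s         z       
postalveolar      ʃ         ʒ       
uvular            —         ʁ       
glottal           h         ɦ       
The uvular row has no voiceless member, so the gap is the voiceless uvular fricative /χ/.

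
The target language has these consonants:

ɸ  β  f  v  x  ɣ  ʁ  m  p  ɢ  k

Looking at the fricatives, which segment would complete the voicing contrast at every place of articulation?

bilabial: voiceless /ɸ/, voiced /β/.
labiodental: voiceless /f/, voiced /v/.
velar: voiceless /x/, voiced /ɣ/.
uvular: voiceless —, voiced /ʁ/.
The uvular row has no voiceless member, so the gap is the voiceless uvular fricative /χ/.

/χ/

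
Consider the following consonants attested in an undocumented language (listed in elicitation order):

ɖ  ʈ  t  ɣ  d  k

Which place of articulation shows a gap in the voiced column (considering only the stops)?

place of articulation  voiceless  voiced  
alveolar          t         d       
retroflex         ʈ         ɖ       
velar             k         —       
Every place of articulation has a voiced member except velar, where /ɡ/ would be expected.

velar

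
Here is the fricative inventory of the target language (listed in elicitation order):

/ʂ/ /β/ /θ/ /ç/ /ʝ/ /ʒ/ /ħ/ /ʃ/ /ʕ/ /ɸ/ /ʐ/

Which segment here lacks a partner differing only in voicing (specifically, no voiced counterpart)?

/θ/

Bilabial: /ɸ/ ~ /β/
Postalveolar: /ʃ/ ~ /ʒ/
Retroflex: /ʂ/ ~ /ʐ/
Palatal: /ç/ ~ /ʝ/
Pharyngeal: /ħ/ ~ /ʕ/
Dental: only /θ/ (voiceless); no voiced partner.
So /θ/ is the unpaired segment.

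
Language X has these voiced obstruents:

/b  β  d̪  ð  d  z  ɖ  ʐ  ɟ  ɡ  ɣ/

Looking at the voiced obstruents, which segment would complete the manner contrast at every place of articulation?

/ʝ/

bilabial: stop /b/, fricative /β/.
dental: stop /d̪/, fricative /ð/.
alveolar: stop /d/, fricative /z/.
retroflex: stop /ɖ/, fricative /ʐ/.
palatal: stop /ɟ/, fricative —.
velar: stop /ɡ/, fricative /ɣ/.
The palatal row has no fricative member, so the gap is the palatal fricative /ʝ/.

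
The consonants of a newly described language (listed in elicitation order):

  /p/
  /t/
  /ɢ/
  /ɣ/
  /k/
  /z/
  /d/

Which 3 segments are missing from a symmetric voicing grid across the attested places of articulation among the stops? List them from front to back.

bilabial: voiceless /p/, voiced —.
alveolar: voiceless /t/, voiced /d/.
velar: voiceless /k/, voiced —.
uvular: voiceless —, voiced /ɢ/.
Gaps, from front to back: bilabial lacks voiced (/b/); velar lacks voiced (/ɡ/); uvular lacks voiceless (/q/).

/b/, /ɡ/, /q/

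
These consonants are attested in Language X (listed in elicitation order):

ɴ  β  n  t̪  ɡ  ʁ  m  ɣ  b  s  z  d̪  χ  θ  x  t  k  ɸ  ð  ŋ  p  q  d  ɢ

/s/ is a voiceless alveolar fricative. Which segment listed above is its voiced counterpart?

/z/

The voiced counterpart is a voiced alveolar fricative — in this inventory, /z/.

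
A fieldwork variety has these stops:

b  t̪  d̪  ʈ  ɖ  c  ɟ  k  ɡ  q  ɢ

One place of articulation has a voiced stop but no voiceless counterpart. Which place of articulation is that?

bilabial

bilabial: voiceless —, voiced /b/.
dental: voiceless /t̪/, voiced /d̪/.
retroflex: voiceless /ʈ/, voiced /ɖ/.
palatal: voiceless /c/, voiced /ɟ/.
velar: voiceless /k/, voiced /ɡ/.
uvular: voiceless /q/, voiced /ɢ/.
Every place of articulation has a voiceless member except bilabial, where /p/ would be expected.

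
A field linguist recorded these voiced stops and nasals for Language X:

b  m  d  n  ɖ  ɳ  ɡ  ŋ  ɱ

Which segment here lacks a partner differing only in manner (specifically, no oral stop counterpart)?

Bilabial: /b/ ~ /m/
Alveolar: /d/ ~ /n/
Retroflex: /ɖ/ ~ /ɳ/
Velar: /ɡ/ ~ /ŋ/
Labiodental: only /ɱ/ (nasal); no oral stop partner.
So /ɱ/ is the unpaired segment.

/ɱ/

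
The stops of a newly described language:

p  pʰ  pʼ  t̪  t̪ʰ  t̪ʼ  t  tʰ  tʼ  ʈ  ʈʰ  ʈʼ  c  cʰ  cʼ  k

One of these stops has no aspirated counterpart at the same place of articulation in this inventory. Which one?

Bilabial: /p/ ~ /pʰ/ ~ /pʼ/
Dental: /t̪/ ~ /t̪ʰ/ ~ /t̪ʼ/
Alveolar: /t/ ~ /tʰ/ ~ /tʼ/
Retroflex: /ʈ/ ~ /ʈʰ/ ~ /ʈʼ/
Palatal: /c/ ~ /cʰ/ ~ /cʼ/
Velar: only /k/ (plain); no aspirated partner.
So /k/ is the unpaired segment.

/k/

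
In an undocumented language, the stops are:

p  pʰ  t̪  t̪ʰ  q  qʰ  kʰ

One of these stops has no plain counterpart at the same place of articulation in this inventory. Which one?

/kʰ/

Bilabial: /p/ ~ /pʰ/
Dental: /t̪/ ~ /t̪ʰ/
Uvular: /q/ ~ /qʰ/
Velar: only /kʰ/ (aspirated); no plain partner.
So /kʰ/ is the unpaired segment.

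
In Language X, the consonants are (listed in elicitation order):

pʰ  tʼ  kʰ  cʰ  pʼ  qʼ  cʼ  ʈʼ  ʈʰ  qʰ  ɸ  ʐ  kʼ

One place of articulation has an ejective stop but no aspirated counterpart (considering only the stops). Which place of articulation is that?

Aspirated: /pʰ/ (bilabial), /ʈʰ/ (retroflex), /cʰ/ (palatal), /kʰ/ (velar), /qʰ/ (uvular).
Ejective: /pʼ/ (bilabial), /tʼ/ (alveolar), /ʈʼ/ (retroflex), /cʼ/ (palatal), /kʼ/ (velar), /qʼ/ (uvular).
Every place of articulation has an aspirated member except alveolar, where /tʰ/ would be expected.

alveolar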